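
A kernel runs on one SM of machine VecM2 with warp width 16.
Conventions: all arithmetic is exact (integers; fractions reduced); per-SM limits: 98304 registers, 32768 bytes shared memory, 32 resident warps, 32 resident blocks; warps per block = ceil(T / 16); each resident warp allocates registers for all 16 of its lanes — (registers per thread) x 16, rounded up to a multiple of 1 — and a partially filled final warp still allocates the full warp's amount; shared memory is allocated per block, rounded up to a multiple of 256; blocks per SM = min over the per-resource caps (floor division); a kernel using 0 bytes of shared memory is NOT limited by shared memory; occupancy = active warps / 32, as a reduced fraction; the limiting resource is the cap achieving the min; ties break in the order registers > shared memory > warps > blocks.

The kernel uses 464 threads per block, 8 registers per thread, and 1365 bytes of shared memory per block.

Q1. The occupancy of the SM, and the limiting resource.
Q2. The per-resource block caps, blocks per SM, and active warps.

Answer: occupancy 29/32, limited by warps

registers: 26 blocks
shared memory: 21 blocks
warps: 1 block
blocks: 32 blocks

Answer: 1 block, 29 active warps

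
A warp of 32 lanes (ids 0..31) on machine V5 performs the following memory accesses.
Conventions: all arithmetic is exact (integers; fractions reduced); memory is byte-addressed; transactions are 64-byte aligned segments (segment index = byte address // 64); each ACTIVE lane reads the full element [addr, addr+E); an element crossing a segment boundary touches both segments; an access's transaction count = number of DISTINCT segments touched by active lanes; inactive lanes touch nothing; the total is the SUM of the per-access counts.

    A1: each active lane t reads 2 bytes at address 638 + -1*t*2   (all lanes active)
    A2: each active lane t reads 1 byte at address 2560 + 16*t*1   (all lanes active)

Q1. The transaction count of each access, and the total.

A1: 1 transaction
A2: 8 transactions

Answer: 1,8; total 9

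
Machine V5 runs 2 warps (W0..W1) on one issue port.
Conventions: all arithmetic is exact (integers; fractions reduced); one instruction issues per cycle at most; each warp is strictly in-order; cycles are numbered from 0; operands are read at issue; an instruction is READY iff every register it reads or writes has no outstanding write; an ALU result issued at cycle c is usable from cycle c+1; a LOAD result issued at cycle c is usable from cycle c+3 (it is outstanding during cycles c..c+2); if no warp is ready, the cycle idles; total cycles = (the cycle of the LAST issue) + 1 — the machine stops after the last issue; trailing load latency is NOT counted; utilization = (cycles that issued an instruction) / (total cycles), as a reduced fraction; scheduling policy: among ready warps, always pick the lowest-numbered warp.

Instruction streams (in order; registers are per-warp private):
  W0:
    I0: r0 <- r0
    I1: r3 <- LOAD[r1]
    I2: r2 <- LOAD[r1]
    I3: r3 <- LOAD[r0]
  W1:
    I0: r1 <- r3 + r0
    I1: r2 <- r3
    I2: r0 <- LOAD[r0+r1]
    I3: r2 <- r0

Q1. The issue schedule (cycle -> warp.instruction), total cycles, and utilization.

cycle 0: W0.I0
cycle 1: W0.I1
cycle 2: W0.I2
cycle 3: W1.I0
cycle 4: W0.I3
cycle 5: W1.I1
cycle 6: W1.I2
cycle 7: idle
cycle 8: idle
cycle 9: W1.I3

Answer: 10 cycles, utilization 4/5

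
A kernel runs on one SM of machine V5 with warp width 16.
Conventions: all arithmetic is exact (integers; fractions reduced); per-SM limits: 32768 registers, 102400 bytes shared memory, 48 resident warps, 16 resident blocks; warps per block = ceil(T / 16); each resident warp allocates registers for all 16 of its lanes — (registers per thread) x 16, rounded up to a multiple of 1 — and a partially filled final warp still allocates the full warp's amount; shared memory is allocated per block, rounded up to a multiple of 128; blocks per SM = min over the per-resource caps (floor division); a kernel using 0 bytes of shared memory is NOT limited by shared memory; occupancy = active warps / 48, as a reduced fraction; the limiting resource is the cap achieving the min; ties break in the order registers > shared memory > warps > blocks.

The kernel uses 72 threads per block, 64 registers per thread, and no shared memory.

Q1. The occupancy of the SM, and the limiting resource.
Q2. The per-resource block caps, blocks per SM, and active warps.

Answer: occupancy 5/8, limited by registers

registers: 6 blocks
shared memory: no limit (kernel uses none)
warps: 9 blocks
blocks: 16 blocks

Answer: 6 blocks, 30 active warps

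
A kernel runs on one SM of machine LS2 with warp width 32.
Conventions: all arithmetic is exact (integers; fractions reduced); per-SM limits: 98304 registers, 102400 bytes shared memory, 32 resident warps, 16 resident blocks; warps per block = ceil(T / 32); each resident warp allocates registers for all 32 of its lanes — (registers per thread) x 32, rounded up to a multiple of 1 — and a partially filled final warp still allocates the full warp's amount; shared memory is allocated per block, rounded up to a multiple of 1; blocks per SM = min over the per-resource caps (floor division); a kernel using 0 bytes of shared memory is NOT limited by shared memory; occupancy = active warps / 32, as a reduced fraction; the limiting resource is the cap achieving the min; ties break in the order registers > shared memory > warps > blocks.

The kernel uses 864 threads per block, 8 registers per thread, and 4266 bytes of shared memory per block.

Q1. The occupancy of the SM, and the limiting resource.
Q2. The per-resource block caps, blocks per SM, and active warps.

Answer: occupancy 27/32, limited by warps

registers: 14 blocks
shared memory: 24 blocks
warps: 1 block
blocks: 16 blocks

Answer: 1 block, 27 active warps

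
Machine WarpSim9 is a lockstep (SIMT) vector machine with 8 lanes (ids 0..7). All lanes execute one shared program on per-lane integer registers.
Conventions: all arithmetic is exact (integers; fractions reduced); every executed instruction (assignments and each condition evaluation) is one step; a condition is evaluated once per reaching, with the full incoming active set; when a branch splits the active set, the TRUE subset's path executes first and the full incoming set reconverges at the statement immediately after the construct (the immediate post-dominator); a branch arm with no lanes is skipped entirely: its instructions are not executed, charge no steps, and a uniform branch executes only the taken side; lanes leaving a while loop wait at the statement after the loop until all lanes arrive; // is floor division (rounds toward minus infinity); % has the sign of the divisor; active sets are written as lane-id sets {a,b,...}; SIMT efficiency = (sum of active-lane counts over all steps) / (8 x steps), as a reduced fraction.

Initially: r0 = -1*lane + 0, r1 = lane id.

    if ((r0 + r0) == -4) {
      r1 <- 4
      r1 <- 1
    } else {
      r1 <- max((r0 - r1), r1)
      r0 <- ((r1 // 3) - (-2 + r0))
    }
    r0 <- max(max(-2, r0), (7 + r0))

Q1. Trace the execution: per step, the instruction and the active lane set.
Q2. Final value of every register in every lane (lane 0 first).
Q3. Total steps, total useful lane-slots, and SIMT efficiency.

step 0: eval ((r0 + r0) == -4)       {0,1,2,3,4,5,6,7}
step 1: r1 <- 4                      {2}
step 2: r1 <- 1                      {2}
step 3: r1 <- max((r0 - r1), r1)     {0,1,3,4,5,6,7}
step 4: r0 <- ((r1 // 3) - (-2 + r0)) {0,1,3,4,5,6,7}
step 5: r0 <- max(max(-2, r0), (7 + r0)) {0,1,2,3,4,5,6,7}

Answer: 6 steps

r0: 9,10,5,13,14,15,17,18
r1: 0,1,1,3,4,5,6,7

steps = 6; useful = 32; efficiency = 32/48 = 2/3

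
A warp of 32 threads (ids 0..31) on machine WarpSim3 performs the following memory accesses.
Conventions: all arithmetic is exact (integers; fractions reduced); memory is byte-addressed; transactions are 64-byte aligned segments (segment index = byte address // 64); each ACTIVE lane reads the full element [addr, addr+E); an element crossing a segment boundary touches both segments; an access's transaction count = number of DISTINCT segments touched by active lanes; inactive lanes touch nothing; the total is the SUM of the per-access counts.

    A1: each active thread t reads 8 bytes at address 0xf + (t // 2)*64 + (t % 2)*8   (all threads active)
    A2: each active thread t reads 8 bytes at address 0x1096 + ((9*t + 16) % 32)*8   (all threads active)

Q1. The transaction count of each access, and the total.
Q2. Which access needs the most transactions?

A1: 16 transactions
A2: 5 transactions

Answer: 16,5; total 21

Answer: A1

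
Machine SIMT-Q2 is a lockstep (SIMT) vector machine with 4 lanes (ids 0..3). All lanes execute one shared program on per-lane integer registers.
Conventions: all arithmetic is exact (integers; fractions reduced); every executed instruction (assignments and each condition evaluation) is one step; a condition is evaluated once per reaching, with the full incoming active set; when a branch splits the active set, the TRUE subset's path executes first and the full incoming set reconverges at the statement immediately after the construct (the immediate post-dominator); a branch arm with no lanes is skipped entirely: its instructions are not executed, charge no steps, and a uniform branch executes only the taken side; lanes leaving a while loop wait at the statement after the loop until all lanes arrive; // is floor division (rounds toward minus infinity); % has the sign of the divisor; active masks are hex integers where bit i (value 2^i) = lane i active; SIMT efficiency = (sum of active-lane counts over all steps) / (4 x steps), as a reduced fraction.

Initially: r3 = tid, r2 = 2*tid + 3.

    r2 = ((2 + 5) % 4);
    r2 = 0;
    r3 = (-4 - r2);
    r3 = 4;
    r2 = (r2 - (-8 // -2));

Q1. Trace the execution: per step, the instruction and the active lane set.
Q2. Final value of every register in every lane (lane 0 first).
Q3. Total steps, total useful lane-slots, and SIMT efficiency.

step 0: r2 <- ((2 + 5) % 4)          0xf
step 1: r2 <- 0                      0xf
step 2: r3 <- (-4 - r2)              0xf
step 3: r3 <- 4                      0xf
step 4: r2 <- (r2 - (-8 // -2))      0xf

Answer: 5 steps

r3: 4,4,4,4
r2: -4,-4,-4,-4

steps = 5; useful = 20; efficiency = 20/20 = 1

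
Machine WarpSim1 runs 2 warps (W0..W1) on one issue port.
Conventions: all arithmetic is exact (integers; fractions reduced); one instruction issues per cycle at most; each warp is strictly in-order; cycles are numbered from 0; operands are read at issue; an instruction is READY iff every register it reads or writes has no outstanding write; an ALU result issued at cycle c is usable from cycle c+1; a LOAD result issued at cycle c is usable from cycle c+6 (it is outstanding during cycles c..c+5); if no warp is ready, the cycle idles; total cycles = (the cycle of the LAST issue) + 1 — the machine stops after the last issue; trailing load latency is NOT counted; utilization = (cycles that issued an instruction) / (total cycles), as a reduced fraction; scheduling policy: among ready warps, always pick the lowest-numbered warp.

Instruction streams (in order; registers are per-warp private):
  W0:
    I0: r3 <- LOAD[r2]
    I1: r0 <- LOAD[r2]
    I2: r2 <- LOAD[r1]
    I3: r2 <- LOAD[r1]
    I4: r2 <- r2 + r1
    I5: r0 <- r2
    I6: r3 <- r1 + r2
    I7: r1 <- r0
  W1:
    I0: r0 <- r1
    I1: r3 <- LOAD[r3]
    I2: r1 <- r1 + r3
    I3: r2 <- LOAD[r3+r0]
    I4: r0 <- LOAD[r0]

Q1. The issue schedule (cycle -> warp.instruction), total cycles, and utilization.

cycle 0: W0.I0
cycle 1: W0.I1
cycle 2: W0.I2
cycle 3: W1.I0
cycle 4: W1.I1
cycle 5: idle
cycle 6: idle
cycle 7: idle
cycle 8: W0.I3
cycle 9: idle
cycle 10: W1.I2
cycle 11: W1.I3
cycle 12: W1.I4
cycle 13: idle
cycle 14: W0.I4
cycle 15: W0.I5
cycle 16: W0.I6
cycle 17: W0.I7

Answer: 18 cycles, utilization 13/18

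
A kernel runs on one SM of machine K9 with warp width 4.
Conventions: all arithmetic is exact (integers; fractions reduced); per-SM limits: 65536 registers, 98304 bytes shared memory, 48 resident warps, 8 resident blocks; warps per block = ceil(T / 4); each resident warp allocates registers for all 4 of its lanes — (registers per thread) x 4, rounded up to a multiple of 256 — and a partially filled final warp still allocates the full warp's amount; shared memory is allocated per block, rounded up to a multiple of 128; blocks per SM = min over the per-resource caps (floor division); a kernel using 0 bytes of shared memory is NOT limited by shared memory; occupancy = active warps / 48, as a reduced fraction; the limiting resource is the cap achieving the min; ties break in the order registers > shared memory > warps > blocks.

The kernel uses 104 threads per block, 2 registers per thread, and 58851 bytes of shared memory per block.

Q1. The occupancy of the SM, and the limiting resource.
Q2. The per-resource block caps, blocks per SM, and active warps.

Answer: occupancy 13/24, limited by shared memory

registers: 9 blocks
shared memory: 1 block
warps: 1 block
blocks: 8 blocks

Answer: 1 block, 26 active warps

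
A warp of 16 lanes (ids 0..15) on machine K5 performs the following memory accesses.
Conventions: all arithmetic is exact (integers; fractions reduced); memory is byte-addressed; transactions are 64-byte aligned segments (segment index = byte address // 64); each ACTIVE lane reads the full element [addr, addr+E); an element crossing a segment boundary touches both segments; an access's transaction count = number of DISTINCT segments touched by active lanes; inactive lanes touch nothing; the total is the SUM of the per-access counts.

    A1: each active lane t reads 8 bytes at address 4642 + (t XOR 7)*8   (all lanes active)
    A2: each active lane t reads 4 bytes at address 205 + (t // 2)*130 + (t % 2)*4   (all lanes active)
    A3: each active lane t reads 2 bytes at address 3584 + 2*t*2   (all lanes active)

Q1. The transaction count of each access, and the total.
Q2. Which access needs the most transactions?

A1: 3 transactions
A2: 8 transactions
A3: 1 transaction

Answer: 3,8,1; total 12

Answer: A2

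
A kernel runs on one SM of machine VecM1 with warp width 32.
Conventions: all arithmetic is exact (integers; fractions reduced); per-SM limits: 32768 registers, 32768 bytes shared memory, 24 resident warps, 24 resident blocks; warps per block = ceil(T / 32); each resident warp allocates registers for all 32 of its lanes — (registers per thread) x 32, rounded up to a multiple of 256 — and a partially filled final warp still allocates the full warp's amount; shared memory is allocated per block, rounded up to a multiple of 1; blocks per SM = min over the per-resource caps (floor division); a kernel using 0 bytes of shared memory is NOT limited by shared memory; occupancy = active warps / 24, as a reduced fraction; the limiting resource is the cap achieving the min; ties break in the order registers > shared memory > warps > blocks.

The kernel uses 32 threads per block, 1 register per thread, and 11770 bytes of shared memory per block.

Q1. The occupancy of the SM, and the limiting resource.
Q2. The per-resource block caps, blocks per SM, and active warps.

Answer: occupancy 1/12, limited by shared memory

registers: 128 blocks
shared memory: 2 blocks
warps: 24 blocks
blocks: 24 blocks

Answer: 2 blocks, 2 active warps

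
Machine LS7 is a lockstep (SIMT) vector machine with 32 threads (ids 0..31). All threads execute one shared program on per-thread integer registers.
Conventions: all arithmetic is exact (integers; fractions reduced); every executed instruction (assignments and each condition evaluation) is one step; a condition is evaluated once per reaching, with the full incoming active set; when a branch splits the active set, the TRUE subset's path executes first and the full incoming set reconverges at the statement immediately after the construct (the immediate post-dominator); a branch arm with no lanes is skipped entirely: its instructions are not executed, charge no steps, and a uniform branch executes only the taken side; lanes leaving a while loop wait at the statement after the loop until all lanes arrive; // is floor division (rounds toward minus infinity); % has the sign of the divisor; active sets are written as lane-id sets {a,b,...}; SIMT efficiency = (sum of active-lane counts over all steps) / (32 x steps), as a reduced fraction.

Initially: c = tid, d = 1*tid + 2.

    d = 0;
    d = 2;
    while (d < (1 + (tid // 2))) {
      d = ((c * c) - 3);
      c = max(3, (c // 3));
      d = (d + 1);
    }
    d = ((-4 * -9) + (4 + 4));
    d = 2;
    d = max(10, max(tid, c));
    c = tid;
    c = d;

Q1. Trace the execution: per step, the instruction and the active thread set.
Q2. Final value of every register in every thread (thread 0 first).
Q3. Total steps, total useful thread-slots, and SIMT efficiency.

step 0: d <- 0                       {0,1,2,3,4,5,6,7,8,9,10,11,12,13,14,15,16,17,18,19,20,21,22,23,24,25,26,27,28,29,30,31}
step 1: d <- 2                       {0,1,2,3,4,5,6,7,8,9,10,11,12,13,14,15,16,17,18,19,20,21,22,23,24,25,26,27,28,29,30,31}
step 2: eval (d < (1 + (tid // 2)))  {0,1,2,3,4,5,6,7,8,9,10,11,12,13,14,15,16,17,18,19,20,21,22,23,24,25,26,27,28,29,30,31}
step 3: d <- ((c * c) - 3)           {4,5,6,7,8,9,10,11,12,13,14,15,16,17,18,19,20,21,22,23,24,25,26,27,28,29,30,31}
step 4: c <- max(3, (c // 3))        {4,5,6,7,8,9,10,11,12,13,14,15,16,17,18,19,20,21,22,23,24,25,26,27,28,29,30,31}
step 5: d <- (d + 1)                 {4,5,6,7,8,9,10,11,12,13,14,15,16,17,18,19,20,21,22,23,24,25,26,27,28,29,30,31}
step 6: eval (d < (1 + (tid // 2)))  {4,5,6,7,8,9,10,11,12,13,14,15,16,17,18,19,20,21,22,23,24,25,26,27,28,29,30,31}
step 7: d <- ((-4 * -9) + (4 + 4))   {0,1,2,3,4,5,6,7,8,9,10,11,12,13,14,15,16,17,18,19,20,21,22,23,24,25,26,27,28,29,30,31}
step 8: d <- 2                       {0,1,2,3,4,5,6,7,8,9,10,11,12,13,14,15,16,17,18,19,20,21,22,23,24,25,26,27,28,29,30,31}
step 9: d <- max(10, max(tid, c))    {0,1,2,3,4,5,6,7,8,9,10,11,12,13,14,15,16,17,18,19,20,21,22,23,24,25,26,27,28,29,30,31}
step 10: c <- tid                     {0,1,2,3,4,5,6,7,8,9,10,11,12,13,14,15,16,17,18,19,20,21,22,23,24,25,26,27,28,29,30,31}
step 11: c <- d                       {0,1,2,3,4,5,6,7,8,9,10,11,12,13,14,15,16,17,18,19,20,21,22,23,24,25,26,27,28,29,30,31}

Answer: 12 steps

c: 10,10,10,10,10,10,10,10,10,10,10,11,12,13,14,15,16,17,18,19,20,21,22,23,24,25,26,27,28,29,30,31
d: 10,10,10,10,10,10,10,10,10,10,10,11,12,13,14,15,16,17,18,19,20,21,22,23,24,25,26,27,28,29,30,31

steps = 12; useful = 368; efficiency = 368/384 = 23/24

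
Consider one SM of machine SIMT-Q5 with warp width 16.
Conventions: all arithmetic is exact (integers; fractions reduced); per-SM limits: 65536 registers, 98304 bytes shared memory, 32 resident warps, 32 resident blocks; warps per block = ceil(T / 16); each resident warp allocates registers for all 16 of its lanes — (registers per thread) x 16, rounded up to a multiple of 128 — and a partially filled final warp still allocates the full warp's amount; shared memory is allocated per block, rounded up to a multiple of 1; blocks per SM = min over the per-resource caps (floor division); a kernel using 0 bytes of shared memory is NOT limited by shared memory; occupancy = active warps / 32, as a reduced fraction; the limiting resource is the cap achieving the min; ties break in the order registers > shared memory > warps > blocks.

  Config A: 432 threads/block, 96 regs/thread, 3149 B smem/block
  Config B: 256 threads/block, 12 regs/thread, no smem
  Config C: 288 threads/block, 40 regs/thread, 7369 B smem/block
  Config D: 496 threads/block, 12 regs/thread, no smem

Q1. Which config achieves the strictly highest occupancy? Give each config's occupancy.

occupancies: A 27/32, B 1, C 9/16, D 31/32

Answer: B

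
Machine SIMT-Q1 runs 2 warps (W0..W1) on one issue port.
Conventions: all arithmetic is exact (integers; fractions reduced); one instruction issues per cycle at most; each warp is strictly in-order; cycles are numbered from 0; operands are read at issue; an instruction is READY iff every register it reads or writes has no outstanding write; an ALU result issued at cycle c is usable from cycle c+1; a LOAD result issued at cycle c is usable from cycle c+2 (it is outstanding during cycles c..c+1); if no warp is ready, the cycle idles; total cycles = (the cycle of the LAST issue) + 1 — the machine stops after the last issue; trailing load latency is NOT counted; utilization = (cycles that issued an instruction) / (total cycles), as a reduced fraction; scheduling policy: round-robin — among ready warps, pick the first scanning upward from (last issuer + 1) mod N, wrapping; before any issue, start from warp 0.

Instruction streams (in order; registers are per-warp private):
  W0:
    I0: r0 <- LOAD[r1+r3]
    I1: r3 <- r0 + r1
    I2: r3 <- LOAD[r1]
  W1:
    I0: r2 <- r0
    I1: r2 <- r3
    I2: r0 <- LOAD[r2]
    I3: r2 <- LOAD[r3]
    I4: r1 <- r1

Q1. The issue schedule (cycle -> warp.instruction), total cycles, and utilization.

cycle 0: W0.I0
cycle 1: W1.I0
cycle 2: W0.I1
cycle 3: W1.I1
cycle 4: W0.I2
cycle 5: W1.I2
cycle 6: W1.I3
cycle 7: W1.I4

Answer: 8 cycles, utilization 1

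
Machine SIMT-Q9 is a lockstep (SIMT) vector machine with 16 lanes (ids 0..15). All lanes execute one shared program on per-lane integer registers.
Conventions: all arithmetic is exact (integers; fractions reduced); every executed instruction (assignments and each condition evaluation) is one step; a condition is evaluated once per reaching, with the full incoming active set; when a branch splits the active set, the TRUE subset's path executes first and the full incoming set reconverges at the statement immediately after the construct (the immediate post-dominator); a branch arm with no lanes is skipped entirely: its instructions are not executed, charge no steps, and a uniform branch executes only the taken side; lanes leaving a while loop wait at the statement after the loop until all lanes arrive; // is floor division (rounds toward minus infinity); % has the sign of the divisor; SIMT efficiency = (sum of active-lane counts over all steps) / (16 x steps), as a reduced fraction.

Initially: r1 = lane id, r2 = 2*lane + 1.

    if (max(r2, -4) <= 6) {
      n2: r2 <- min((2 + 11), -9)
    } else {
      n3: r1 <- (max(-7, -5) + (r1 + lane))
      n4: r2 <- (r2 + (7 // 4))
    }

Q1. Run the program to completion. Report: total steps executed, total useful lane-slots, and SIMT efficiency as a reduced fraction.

Answer: 4 steps, 45 useful, 45/64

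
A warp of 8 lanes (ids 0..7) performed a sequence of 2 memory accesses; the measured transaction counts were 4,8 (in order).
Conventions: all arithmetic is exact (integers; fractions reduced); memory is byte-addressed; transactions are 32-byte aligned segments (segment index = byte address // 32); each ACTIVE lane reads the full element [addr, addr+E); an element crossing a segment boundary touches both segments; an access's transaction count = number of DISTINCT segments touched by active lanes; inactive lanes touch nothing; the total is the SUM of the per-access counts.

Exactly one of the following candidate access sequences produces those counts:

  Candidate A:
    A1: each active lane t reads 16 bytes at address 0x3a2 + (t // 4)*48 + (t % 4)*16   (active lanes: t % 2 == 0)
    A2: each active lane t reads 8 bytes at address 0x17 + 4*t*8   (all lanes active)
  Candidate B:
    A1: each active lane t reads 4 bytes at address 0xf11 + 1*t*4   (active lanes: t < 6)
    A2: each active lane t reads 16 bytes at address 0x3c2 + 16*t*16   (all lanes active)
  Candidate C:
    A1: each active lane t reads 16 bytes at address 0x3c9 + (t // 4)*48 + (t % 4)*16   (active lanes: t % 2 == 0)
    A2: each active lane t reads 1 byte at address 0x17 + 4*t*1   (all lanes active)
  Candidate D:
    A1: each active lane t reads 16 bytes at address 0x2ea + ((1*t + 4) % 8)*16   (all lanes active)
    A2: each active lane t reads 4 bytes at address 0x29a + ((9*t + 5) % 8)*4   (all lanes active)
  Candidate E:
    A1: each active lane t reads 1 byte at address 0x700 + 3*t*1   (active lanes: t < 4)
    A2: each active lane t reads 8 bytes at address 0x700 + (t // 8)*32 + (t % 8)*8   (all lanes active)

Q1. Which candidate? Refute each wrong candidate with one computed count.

B: A1 gives 2 transactions, not 4
C: A2 gives 2 transactions, not 8
D: A1 gives 5 transactions, not 4
E: A1 gives 1 transaction, not 4
A: all counts match (4,8)

Answer: A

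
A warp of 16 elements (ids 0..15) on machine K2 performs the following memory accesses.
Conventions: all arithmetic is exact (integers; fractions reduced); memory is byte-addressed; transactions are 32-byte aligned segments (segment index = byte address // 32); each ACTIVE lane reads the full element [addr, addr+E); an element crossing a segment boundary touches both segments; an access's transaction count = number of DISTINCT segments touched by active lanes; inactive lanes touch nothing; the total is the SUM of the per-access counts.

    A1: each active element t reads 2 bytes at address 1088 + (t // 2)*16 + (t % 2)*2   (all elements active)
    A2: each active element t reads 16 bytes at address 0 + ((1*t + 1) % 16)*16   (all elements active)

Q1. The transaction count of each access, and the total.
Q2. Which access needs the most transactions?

A1: 4 transactions
A2: 8 transactions

Answer: 4,8; total 12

Answer: A2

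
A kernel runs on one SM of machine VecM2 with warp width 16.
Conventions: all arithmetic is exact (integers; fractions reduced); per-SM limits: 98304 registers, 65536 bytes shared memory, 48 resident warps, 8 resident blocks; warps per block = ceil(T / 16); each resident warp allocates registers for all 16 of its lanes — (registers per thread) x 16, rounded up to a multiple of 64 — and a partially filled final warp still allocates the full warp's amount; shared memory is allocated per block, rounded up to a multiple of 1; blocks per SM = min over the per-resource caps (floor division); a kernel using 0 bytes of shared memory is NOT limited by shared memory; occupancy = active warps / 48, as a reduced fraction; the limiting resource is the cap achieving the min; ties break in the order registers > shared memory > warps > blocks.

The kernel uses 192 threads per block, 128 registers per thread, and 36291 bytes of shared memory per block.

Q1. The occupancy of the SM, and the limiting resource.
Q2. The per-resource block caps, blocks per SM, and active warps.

Answer: occupancy 1/4, limited by shared memory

registers: 4 blocks
shared memory: 1 block
warps: 4 blocks
blocks: 8 blocks

Answer: 1 block, 12 active warps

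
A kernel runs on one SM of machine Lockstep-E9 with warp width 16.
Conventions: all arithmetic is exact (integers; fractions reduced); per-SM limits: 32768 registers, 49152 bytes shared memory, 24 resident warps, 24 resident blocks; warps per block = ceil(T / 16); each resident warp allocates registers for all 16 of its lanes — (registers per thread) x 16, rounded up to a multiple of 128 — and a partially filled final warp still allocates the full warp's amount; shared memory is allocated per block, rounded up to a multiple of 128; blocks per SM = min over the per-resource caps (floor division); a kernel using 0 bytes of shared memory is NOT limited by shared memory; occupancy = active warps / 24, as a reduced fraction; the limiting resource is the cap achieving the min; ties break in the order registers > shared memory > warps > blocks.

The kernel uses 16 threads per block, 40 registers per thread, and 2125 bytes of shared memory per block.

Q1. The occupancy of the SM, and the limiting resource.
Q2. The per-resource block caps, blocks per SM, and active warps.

Answer: occupancy 11/12, limited by shared memory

registers: 51 blocks
shared memory: 22 blocks
warps: 24 blocks
blocks: 24 blocks

Answer: 22 blocks, 22 active warps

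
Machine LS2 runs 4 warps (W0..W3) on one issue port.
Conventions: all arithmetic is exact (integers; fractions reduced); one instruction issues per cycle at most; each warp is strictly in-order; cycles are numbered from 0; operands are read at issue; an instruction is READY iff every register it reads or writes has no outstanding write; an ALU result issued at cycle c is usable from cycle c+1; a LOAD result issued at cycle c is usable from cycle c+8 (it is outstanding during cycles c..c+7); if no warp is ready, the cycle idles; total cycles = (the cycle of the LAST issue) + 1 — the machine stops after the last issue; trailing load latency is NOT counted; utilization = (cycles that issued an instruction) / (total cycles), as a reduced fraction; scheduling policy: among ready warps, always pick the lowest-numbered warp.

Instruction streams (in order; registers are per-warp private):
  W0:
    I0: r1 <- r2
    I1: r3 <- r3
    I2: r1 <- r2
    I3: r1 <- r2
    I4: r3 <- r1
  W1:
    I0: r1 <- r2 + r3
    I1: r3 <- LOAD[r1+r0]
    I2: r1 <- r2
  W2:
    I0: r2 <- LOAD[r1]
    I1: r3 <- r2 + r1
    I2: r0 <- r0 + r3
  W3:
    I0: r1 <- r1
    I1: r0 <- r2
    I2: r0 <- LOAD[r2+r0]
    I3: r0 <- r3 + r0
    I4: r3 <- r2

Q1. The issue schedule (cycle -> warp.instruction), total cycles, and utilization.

cycle 0: W0.I0
cycle 1: W0.I1
cycle 2: W0.I2
cycle 3: W0.I3
cycle 4: W0.I4
cycle 5: W1.I0
cycle 6: W1.I1
cycle 7: W1.I2
cycle 8: W2.I0
cycle 9: W3.I0
cycle 10: W3.I1
cycle 11: W3.I2
cycle 12: idle
cycle 13: idle
cycle 14: idle
cycle 15: idle
cycle 16: W2.I1
cycle 17: W2.I2
cycle 18: idle
cycle 19: W3.I3
cycle 20: W3.I4

Answer: 21 cycles, utilization 16/21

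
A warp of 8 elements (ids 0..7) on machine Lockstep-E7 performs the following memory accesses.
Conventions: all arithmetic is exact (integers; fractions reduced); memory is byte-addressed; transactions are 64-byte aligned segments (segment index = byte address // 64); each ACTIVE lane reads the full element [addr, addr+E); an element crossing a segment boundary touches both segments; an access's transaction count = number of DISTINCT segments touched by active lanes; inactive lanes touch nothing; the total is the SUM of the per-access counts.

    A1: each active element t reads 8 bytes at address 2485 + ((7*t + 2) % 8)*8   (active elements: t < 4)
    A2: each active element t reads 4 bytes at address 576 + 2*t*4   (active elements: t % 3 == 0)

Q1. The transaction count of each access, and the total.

A1: 2 transactions
A2: 1 transaction

Answer: 2,1; total 3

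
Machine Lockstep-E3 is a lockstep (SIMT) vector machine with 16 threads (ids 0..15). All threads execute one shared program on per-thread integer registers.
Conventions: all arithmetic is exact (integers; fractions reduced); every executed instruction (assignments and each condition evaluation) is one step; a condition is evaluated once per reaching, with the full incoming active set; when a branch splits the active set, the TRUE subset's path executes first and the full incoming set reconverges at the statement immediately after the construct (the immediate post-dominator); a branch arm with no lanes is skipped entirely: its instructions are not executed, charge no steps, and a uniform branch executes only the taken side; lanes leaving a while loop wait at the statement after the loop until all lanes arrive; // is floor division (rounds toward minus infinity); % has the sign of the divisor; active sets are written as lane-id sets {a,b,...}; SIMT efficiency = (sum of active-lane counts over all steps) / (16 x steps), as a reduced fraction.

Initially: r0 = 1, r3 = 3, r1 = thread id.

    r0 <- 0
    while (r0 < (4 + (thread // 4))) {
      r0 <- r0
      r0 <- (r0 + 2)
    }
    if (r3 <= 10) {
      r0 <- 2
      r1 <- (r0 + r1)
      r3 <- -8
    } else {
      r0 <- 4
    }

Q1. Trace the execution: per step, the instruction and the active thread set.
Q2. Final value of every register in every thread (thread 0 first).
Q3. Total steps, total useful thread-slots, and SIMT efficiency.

step 0: r0 <- 0                      {0,1,2,3,4,5,6,7,8,9,10,11,12,13,14,15}
step 1: eval (r0 < (4 + (thread // 4))) {0,1,2,3,4,5,6,7,8,9,10,11,12,13,14,15}
step 2: r0 <- r0                     {0,1,2,3,4,5,6,7,8,9,10,11,12,13,14,15}
step 3: r0 <- (r0 + 2)               {0,1,2,3,4,5,6,7,8,9,10,11,12,13,14,15}
step 4: eval (r0 < (4 + (thread // 4))) {0,1,2,3,4,5,6,7,8,9,10,11,12,13,14,15}
step 5: r0 <- r0                     {0,1,2,3,4,5,6,7,8,9,10,11,12,13,14,15}
step 6: r0 <- (r0 + 2)               {0,1,2,3,4,5,6,7,8,9,10,11,12,13,14,15}
step 7: eval (r0 < (4 + (thread // 4))) {0,1,2,3,4,5,6,7,8,9,10,11,12,13,14,15}
step 8: r0 <- r0                     {4,5,6,7,8,9,10,11,12,13,14,15}
step 9: r0 <- (r0 + 2)               {4,5,6,7,8,9,10,11,12,13,14,15}
step 10: eval (r0 < (4 + (thread // 4))) {4,5,6,7,8,9,10,11,12,13,14,15}
step 11: r0 <- r0                     {12,13,14,15}
step 12: r0 <- (r0 + 2)               {12,13,14,15}
step 13: eval (r0 < (4 + (thread // 4))) {12,13,14,15}
step 14: eval (r3 <= 10)              {0,1,2,3,4,5,6,7,8,9,10,11,12,13,14,15}
step 15: r0 <- 2                      {0,1,2,3,4,5,6,7,8,9,10,11,12,13,14,15}
step 16: r1 <- (r0 + r1)              {0,1,2,3,4,5,6,7,8,9,10,11,12,13,14,15}
step 17: r3 <- -8                     {0,1,2,3,4,5,6,7,8,9,10,11,12,13,14,15}

Answer: 18 steps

r0: 2,2,2,2,2,2,2,2,2,2,2,2,2,2,2,2
r3: -8,-8,-8,-8,-8,-8,-8,-8,-8,-8,-8,-8,-8,-8,-8,-8
r1: 2,3,4,5,6,7,8,9,10,11,12,13,14,15,16,17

steps = 18; useful = 240; efficiency = 240/288 = 5/6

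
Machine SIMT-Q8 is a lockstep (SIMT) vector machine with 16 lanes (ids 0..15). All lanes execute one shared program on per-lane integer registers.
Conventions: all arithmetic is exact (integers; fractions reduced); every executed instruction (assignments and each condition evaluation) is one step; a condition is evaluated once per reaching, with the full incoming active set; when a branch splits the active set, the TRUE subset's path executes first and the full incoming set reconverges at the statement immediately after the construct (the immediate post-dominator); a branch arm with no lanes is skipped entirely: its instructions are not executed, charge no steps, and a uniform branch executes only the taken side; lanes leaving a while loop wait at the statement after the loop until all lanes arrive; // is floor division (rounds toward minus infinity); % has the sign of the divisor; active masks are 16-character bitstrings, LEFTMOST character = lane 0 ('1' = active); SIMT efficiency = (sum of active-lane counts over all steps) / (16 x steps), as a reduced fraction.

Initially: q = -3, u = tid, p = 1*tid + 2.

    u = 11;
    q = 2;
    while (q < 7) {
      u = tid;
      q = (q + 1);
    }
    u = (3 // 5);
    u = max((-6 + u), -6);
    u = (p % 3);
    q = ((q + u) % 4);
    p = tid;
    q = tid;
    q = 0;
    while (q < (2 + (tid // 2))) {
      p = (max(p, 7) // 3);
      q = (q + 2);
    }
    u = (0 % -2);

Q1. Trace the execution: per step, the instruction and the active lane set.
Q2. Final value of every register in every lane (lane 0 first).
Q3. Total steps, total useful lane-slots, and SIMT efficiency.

step 0: u <- 11                      1111111111111111
step 1: q <- 2                       1111111111111111
step 2: eval (q < 7)                 1111111111111111
step 3: u <- tid                     1111111111111111
step 4: q <- (q + 1)                 1111111111111111
step 5: eval (q < 7)                 1111111111111111
step 6: u <- tid                     1111111111111111
step 7: q <- (q + 1)                 1111111111111111
step 8: eval (q < 7)                 1111111111111111
step 9: u <- tid                     1111111111111111
step 10: q <- (q + 1)                 1111111111111111
step 11: eval (q < 7)                 1111111111111111
step 12: u <- tid                     1111111111111111
step 13: q <- (q + 1)                 1111111111111111
step 14: eval (q < 7)                 1111111111111111
step 15: u <- tid                     1111111111111111
step 16: q <- (q + 1)                 1111111111111111
step 17: eval (q < 7)                 1111111111111111
step 18: u <- (3 // 5)                1111111111111111
step 19: u <- max((-6 + u), -6)       1111111111111111
step 20: u <- (p % 3)                 1111111111111111
step 21: q <- ((q + u) % 4)           1111111111111111
step 22: p <- tid                     1111111111111111
step 23: q <- tid                     1111111111111111
step 24: q <- 0                       1111111111111111
step 25: eval (q < (2 + (tid // 2)))  1111111111111111
step 26: p <- (max(p, 7) // 3)        1111111111111111
step 27: q <- (q + 2)                 1111111111111111
step 28: eval (q < (2 + (tid // 2)))  1111111111111111
step 29: p <- (max(p, 7) // 3)        0011111111111111
step 30: q <- (q + 2)                 0011111111111111
step 31: eval (q < (2 + (tid // 2)))  0011111111111111
step 32: p <- (max(p, 7) // 3)        0000001111111111
step 33: q <- (q + 2)                 0000001111111111
step 34: eval (q < (2 + (tid // 2)))  0000001111111111
step 35: p <- (max(p, 7) // 3)        0000000000111111
step 36: q <- (q + 2)                 0000000000111111
step 37: eval (q < (2 + (tid // 2)))  0000000000111111
step 38: p <- (max(p, 7) // 3)        0000000000000011
step 39: q <- (q + 2)                 0000000000000011
step 40: eval (q < (2 + (tid // 2)))  0000000000000011
step 41: u <- (0 % -2)                1111111111111111

Answer: 42 steps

q: 2,2,4,4,4,4,6,6,6,6,8,8,8,8,10,10
u: 0,0,0,0,0,0,0,0,0,0,0,0,0,0,0,0
p: 2,2,2,2,2,2,2,2,2,2,2,2,2,2,2,2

steps = 42; useful = 576; efficiency = 576/672 = 6/7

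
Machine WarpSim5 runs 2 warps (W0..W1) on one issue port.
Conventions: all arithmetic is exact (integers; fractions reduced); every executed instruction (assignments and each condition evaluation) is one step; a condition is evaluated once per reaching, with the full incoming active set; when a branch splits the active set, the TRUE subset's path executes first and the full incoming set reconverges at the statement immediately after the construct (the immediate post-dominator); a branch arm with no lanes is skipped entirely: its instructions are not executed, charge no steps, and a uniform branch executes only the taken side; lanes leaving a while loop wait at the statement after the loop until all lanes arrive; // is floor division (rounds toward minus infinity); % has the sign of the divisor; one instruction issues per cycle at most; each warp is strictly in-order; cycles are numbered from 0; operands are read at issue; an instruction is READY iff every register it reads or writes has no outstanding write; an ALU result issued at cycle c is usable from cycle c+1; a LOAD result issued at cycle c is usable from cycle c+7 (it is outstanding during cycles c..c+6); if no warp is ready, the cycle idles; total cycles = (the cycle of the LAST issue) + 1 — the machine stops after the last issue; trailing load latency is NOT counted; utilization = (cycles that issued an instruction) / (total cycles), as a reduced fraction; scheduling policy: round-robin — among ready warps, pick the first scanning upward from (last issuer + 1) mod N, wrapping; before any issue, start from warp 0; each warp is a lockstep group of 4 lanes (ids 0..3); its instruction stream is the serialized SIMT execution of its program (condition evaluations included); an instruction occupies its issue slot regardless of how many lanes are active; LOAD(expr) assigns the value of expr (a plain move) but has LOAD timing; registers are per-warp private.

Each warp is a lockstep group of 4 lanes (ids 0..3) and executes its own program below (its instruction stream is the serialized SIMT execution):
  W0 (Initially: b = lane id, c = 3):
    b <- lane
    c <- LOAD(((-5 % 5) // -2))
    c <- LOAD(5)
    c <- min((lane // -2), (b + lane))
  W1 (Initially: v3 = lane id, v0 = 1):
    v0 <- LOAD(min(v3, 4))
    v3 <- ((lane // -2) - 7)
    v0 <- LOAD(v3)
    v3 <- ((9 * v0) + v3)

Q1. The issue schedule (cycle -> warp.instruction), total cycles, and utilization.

cycle 0: W0.I0
cycle 1: W1.I0
cycle 2: W0.I1
cycle 3: W1.I1
cycle 4: idle
cycle 5: idle
cycle 6: idle
cycle 7: idle
cycle 8: W1.I2
cycle 9: W0.I2
cycle 10: idle
cycle 11: idle
cycle 12: idle
cycle 13: idle
cycle 14: idle
cycle 15: W1.I3
cycle 16: W0.I3

Answer: 17 cycles, utilization 8/17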